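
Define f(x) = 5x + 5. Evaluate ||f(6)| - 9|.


f(6) = 35
|35| = 35
|35 - 9| = 26

26


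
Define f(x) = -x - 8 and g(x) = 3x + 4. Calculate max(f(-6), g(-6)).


-2


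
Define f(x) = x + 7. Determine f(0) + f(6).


f(0) = 7
f(6) = 13
Sum = 20

20


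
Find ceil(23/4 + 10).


23/4 = 5.75
5.75 + 10 = 15.75
ceil(15.75) = 16

16


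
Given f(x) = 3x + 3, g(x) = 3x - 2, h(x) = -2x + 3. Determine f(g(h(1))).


h(1) = 1
g(1) = 1
f(1) = 6

6


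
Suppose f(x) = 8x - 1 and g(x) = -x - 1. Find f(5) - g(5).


f(5) = 39
g(5) = -6
Difference = 45

45


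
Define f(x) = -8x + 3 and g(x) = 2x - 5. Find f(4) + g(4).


f(4) = -29
g(4) = 3
Sum = -26

-26


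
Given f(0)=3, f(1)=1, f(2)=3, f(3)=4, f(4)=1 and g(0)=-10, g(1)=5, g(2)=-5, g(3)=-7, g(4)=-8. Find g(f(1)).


f(1) = 1
g(1) = 5

5


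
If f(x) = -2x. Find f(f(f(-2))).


f(-2) = 4
f(4) = -8
f(-8) = 16

16


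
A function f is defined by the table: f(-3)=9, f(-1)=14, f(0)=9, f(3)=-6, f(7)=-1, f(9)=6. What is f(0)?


Reading from the table at x = 0

9


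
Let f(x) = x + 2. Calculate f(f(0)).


f(0) = 2
f(2) = 4

4


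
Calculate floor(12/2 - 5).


1


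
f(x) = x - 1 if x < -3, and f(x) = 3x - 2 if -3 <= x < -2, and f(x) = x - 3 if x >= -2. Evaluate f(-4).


-4 satisfies x < -3
f(-4) = -5

-5


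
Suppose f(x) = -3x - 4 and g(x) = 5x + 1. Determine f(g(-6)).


g(-6) = -29
f(-29) = 83

83


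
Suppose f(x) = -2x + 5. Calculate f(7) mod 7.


f(7) = -9
-9 mod 7 = 5

5


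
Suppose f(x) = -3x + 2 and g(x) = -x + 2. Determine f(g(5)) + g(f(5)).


26


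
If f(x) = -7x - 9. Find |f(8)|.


f(8) = -65
|-65| = 65

65


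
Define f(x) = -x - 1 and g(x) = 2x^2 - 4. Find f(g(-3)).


g(-3) = 14
f(14) = -15

-15


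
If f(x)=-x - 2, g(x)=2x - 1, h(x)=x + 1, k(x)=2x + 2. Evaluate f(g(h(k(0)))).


k(0) = 2
h(2) = 3
g(3) = 5
f(5) = -7

-7


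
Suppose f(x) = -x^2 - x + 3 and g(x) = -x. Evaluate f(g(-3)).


g(-3) = 3
f(3) = (-1)*(3)^2 - 1*(3) + 3 = -9

-9


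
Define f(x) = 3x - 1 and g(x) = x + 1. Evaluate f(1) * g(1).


4


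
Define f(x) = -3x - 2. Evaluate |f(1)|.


f(1) = -5
|-5| = 5

5


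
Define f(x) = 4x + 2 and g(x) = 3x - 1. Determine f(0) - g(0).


f(0) = 2
g(0) = -1
Difference = 3

3


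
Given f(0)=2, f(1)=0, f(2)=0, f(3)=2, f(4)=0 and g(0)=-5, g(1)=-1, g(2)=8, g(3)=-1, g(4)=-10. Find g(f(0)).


f(0) = 2
g(2) = 8

8


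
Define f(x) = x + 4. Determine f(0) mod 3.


f(0) = 4
4 mod 3 = 1

1


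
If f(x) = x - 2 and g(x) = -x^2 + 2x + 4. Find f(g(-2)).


g(-2) = -4
f(-4) = -6

-6


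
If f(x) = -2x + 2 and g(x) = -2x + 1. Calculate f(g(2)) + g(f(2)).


13


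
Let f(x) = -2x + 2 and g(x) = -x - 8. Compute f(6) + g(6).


f(6) = -10
g(6) = -14
Sum = -24

-24


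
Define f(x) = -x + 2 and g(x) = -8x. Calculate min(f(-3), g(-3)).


f(-3) = 5
g(-3) = 24
min = 5

5


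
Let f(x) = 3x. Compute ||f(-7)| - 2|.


19


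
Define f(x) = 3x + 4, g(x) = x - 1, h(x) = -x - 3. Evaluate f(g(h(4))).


h(4) = -7
g(-7) = -8
f(-8) = -20

-20


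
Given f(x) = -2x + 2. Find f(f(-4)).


f(-4) = 10
f(10) = -18

-18


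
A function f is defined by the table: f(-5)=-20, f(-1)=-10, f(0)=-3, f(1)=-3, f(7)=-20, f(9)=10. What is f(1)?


Reading from the table at x = 1

-3


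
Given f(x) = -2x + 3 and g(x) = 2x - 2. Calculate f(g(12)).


g(12) = 22
f(22) = -41

-41


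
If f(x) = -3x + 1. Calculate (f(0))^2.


f(0) = 1
(1)^2 = 1

1


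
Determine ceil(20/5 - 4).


20/5 = 4
4 - 4 = 0
ceil(0) = 0

0


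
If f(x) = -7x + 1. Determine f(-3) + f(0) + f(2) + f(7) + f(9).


f(-3) = 22
f(0) = 1
f(2) = -13
f(7) = -48
f(9) = -62
Sum = -100

-100


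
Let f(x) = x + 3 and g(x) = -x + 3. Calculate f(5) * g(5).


f(5) = 8
g(5) = -2
Product = -16

-16


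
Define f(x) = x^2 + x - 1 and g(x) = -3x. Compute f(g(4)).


g(4) = -12
f(-12) = 1*(-12)^2 + 1*(-12) - 1 = 131

131


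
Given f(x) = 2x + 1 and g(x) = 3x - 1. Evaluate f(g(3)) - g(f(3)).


f(g(3)) = 17
g(f(3)) = 20
Difference = -3

-3


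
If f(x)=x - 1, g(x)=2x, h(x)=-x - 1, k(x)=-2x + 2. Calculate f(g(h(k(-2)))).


-15


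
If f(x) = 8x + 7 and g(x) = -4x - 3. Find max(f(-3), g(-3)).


f(-3) = -17
g(-3) = 9
max = 9

9


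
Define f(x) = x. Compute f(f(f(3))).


3


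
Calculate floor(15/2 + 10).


15/2 = 7.5
7.5 + 10 = 17.5
floor(17.5) = 17

17


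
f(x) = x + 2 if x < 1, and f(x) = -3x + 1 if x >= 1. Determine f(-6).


-6 satisfies x < 1
f(-6) = -4

-4


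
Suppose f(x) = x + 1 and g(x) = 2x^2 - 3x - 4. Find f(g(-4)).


g(-4) = 40
f(40) = 41

41


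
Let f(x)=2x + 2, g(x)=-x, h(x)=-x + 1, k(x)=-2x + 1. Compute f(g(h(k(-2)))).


k(-2) = 5
h(5) = -4
g(-4) = 4
f(4) = 10

10


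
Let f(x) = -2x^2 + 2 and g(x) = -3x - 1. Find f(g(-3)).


g(-3) = 8
f(8) = (-2)*(8)^2 + 2 = -126

-126


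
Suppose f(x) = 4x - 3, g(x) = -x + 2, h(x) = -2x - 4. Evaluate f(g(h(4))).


h(4) = -12
g(-12) = 14
f(14) = 53

53


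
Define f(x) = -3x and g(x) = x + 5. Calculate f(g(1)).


-18


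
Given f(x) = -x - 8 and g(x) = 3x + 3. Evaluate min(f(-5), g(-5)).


f(-5) = -3
g(-5) = -12
min = -12

-12


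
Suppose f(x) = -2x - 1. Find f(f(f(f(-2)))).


f(-2) = 3
f(3) = -7
f(-7) = 13
f(13) = -27

-27


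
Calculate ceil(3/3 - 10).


-9


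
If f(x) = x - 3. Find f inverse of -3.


Solve x - 3 = -3
x = (-3 + 3) / 1 = 0

0


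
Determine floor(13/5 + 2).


13/5 = 2.6
2.6 + 2 = 4.6
floor(4.6) = 4

4


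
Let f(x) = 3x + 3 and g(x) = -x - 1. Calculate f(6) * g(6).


f(6) = 21
g(6) = -7
Product = -147

-147


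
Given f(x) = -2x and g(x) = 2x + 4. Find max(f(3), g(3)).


f(3) = -6
g(3) = 10
max = 10

10


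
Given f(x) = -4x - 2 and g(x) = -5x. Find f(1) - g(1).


f(1) = -6
g(1) = -5
Difference = -1

-1


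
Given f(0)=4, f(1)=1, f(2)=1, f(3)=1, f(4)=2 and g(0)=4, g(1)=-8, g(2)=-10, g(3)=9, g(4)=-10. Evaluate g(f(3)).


f(3) = 1
g(1) = -8

-8


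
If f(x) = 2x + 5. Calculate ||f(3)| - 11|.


f(3) = 11
|11| = 11
|11 - 11| = 0

0


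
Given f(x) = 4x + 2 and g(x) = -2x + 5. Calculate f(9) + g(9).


25


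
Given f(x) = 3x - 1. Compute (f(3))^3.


f(3) = 8
(8)^3 = 512

512


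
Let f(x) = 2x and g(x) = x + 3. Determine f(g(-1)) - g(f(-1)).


f(g(-1)) = 4
g(f(-1)) = 1
Difference = 3

3


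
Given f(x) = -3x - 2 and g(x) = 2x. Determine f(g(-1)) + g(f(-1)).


f(g(-1)) = 4
g(f(-1)) = 2
Sum = 6

6


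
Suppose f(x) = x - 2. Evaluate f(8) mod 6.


f(8) = 6
6 mod 6 = 0

0


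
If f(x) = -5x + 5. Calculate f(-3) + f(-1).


30


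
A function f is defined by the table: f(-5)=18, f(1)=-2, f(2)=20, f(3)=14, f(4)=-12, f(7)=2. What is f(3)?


Reading from the table at x = 3

14


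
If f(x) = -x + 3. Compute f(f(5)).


f(5) = -2
f(-2) = 5

5


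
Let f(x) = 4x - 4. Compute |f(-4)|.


f(-4) = -20
|-20| = 20

20


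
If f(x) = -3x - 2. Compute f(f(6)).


f(6) = -20
f(-20) = 58

58


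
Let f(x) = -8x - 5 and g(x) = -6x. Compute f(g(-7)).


g(-7) = 42
f(42) = -341

-341


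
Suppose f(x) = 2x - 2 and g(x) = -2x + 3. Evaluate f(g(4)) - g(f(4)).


f(g(4)) = -12
g(f(4)) = -9
Difference = -3

-3


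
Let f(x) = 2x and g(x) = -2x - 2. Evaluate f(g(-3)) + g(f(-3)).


f(g(-3)) = 8
g(f(-3)) = 10
Sum = 18

18


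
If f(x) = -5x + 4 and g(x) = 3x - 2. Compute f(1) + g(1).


f(1) = -1
g(1) = 1
Sum = 0

0


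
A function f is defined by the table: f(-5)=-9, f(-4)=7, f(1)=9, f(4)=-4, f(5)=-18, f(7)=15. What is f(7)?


Reading from the table at x = 7

15


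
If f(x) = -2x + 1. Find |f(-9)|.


f(-9) = 19
|19| = 19

19


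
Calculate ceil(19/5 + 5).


19/5 = 3.8
3.8 + 5 = 8.8
ceil(8.8) = 9

9


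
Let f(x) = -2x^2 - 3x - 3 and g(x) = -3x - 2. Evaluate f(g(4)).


g(4) = -14
f(-14) = (-2)*(-14)^2 - 3*(-14) - 3 = -353

-353


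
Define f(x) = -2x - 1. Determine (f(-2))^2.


f(-2) = 3
(3)^2 = 9

9


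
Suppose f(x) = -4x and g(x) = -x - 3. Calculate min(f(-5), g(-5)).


f(-5) = 20
g(-5) = 2
min = 2

2


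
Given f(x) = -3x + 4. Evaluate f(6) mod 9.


f(6) = -14
-14 mod 9 = 4

4


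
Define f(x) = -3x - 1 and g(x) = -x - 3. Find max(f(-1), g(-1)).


f(-1) = 2
g(-1) = -2
max = 2

2


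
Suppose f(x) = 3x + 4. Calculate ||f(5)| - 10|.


f(5) = 19
|19| = 19
|19 - 10| = 9

9


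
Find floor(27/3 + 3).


27/3 = 9
9 + 3 = 12
floor(12) = 12

12


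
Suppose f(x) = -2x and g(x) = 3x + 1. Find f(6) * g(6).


f(6) = -12
g(6) = 19
Product = -228

-228


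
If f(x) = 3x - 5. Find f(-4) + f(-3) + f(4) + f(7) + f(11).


f(-4) = -17
f(-3) = -14
f(4) = 7
f(7) = 16
f(11) = 28
Sum = 20

20


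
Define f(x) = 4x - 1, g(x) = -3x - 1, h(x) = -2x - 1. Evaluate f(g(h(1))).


h(1) = -3
g(-3) = 8
f(8) = 31

31


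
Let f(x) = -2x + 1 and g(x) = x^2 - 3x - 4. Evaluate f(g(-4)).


g(-4) = 24
f(24) = -47

-47


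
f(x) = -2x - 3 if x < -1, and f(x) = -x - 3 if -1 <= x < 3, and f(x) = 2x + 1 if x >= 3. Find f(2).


2 satisfies -1 <= x < 3
f(2) = -5

-5


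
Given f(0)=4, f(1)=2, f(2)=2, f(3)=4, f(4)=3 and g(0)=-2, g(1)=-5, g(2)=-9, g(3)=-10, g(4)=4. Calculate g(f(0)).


f(0) = 4
g(4) = 4

4


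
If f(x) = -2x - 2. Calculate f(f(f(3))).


f(3) = -8
f(-8) = 14
f(14) = -30

-30


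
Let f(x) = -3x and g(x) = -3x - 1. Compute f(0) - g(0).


f(0) = 0
g(0) = -1
Difference = 1

1


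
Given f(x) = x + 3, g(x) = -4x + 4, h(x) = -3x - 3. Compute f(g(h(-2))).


h(-2) = 3
g(3) = -8
f(-8) = -5

-5


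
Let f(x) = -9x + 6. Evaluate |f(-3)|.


f(-3) = 33
|33| = 33

33


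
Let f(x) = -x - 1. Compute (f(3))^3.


f(3) = -4
(-4)^3 = -64

-64


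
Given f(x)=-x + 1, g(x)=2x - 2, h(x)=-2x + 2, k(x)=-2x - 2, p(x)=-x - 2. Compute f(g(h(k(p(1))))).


p(1) = -3
k(-3) = 4
h(4) = -6
g(-6) = -14
f(-14) = 15

15


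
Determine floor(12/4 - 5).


12/4 = 3
3 - 5 = -2
floor(-2) = -2

-2


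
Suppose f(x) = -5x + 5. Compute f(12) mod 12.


f(12) = -55
-55 mod 12 = 5

5


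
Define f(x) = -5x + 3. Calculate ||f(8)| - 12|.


f(8) = -37
|-37| = 37
|37 - 12| = 25

25


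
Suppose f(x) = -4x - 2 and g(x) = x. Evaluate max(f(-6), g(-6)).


f(-6) = 22
g(-6) = -6
max = 22

22


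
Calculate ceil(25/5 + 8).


25/5 = 5
5 + 8 = 13
ceil(13) = 13

13


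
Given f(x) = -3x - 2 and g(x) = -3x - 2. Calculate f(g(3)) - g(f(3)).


f(g(3)) = 31
g(f(3)) = 31
Difference = 0

0


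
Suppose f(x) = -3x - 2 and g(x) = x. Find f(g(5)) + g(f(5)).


f(g(5)) = -17
g(f(5)) = -17
Sum = -34

-34


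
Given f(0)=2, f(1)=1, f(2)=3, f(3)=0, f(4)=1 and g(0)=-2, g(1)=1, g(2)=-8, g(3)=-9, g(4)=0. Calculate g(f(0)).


-8


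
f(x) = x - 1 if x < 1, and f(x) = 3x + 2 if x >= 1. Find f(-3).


-3 satisfies x < 1
f(-3) = -4

-4


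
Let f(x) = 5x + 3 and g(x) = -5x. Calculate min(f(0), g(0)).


f(0) = 3
g(0) = 0
min = 0

0


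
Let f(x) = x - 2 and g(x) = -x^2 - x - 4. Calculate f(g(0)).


g(0) = -4
f(-4) = -6

-6


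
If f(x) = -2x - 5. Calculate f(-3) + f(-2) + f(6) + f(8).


-38


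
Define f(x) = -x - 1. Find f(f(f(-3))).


f(-3) = 2
f(2) = -3
f(-3) = 2

2


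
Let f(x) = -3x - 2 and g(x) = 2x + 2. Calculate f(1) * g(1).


f(1) = -5
g(1) = 4
Product = -20

-20


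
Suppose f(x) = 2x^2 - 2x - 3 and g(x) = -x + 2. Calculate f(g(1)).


g(1) = 1
f(1) = 2*(1)^2 - 2*(1) - 3 = -3

-3


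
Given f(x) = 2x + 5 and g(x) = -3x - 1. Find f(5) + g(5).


f(5) = 15
g(5) = -16
Sum = -1

-1


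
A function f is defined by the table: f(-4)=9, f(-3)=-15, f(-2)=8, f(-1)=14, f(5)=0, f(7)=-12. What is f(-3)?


Reading from the table at x = -3

-15


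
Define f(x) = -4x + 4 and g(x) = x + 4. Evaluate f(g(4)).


g(4) = 8
f(8) = -28

-28


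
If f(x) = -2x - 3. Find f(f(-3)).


f(-3) = 3
f(3) = -9

-9


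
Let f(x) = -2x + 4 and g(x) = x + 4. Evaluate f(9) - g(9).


f(9) = -14
g(9) = 13
Difference = -27

-27


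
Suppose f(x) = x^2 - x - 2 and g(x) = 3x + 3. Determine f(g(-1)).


g(-1) = 0
f(0) = 1*(0)^2 - 1*(0) - 2 = -2

-2


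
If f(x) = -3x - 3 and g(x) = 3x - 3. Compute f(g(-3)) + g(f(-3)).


f(g(-3)) = 33
g(f(-3)) = 15
Sum = 48

48


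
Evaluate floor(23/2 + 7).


23/2 = 11.5
11.5 + 7 = 18.5
floor(18.5) = 18

18


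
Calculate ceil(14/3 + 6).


14/3 = 4.6667
4.6667 + 6 = 10.6667
ceil(10.6667) = 11

11


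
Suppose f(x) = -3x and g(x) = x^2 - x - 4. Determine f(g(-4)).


-48


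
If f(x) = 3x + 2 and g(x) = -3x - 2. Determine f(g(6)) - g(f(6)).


f(g(6)) = -58
g(f(6)) = -62
Difference = 4

4


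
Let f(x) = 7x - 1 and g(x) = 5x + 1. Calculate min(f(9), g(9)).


f(9) = 62
g(9) = 46
min = 46

46


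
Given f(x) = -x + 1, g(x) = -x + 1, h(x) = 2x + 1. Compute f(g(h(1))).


3


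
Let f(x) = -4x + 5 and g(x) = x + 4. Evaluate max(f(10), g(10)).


f(10) = -35
g(10) = 14
max = 14

14


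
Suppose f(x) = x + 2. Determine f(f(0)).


f(0) = 2
f(2) = 4

4


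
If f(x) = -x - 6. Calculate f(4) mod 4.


2


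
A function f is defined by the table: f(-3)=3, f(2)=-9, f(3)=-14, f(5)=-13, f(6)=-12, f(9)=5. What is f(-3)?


Reading from the table at x = -3

3


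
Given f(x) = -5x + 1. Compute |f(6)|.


f(6) = -29
|-29| = 29

29


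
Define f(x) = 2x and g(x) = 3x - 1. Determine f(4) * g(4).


f(4) = 8
g(4) = 11
Product = 88

88


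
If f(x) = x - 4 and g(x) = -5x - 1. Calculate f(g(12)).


-65


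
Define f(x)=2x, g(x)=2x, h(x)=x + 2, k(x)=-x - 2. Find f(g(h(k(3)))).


k(3) = -5
h(-5) = -3
g(-3) = -6
f(-6) = -12

-12


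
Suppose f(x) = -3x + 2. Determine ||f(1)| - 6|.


5


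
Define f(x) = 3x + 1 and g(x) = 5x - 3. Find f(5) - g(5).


f(5) = 16
g(5) = 22
Difference = -6

-6


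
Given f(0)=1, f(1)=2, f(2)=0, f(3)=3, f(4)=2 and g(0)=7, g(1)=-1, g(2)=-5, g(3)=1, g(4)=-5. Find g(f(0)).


-1


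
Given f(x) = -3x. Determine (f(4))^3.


f(4) = -12
(-12)^3 = -1728

-1728


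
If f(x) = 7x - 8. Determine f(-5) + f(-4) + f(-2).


f(-5) = -43
f(-4) = -36
f(-2) = -22
Sum = -101

-101


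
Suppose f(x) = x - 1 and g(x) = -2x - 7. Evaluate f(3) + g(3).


-11


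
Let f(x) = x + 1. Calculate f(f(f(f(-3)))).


f(-3) = -2
f(-2) = -1
f(-1) = 0
f(0) = 1

1


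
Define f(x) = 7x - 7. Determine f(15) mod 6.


f(15) = 98
98 mod 6 = 2

2


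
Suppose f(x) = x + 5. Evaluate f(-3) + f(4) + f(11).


f(-3) = 2
f(4) = 9
f(11) = 16
Sum = 27

27


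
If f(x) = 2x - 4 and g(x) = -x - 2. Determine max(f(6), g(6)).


f(6) = 8
g(6) = -8
max = 8

8


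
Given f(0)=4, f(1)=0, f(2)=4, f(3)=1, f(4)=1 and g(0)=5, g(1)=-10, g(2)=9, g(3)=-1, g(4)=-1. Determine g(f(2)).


-1


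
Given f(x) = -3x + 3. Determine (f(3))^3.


f(3) = -6
(-6)^3 = -216

-216


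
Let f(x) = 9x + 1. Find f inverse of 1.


Solve 9x + 1 = 1
x = (1 - 1) / 9 = 0

0


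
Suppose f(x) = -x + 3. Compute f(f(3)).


f(3) = 0
f(0) = 3

3


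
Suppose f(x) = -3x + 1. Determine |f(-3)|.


10


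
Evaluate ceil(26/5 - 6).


26/5 = 5.2
5.2 - 6 = -0.8
ceil(-0.8) = 0

0


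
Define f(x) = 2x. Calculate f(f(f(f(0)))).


f(0) = 0
f(0) = 0
f(0) = 0
f(0) = 0

0


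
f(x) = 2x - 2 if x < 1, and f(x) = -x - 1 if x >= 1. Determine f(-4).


-10


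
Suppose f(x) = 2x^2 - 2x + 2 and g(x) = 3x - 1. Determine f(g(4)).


g(4) = 11
f(11) = 2*(11)^2 - 2*(11) + 2 = 222

222


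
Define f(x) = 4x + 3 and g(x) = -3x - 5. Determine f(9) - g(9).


71


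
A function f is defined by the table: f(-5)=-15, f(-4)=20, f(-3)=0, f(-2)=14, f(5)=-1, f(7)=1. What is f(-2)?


Reading from the table at x = -2

14


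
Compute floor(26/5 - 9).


26/5 = 5.2
5.2 - 9 = -3.8
floor(-3.8) = -4

-4


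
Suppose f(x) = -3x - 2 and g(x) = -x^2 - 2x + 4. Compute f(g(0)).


g(0) = 4
f(4) = -14

-14


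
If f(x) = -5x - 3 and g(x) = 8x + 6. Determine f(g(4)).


g(4) = 38
f(38) = -193

-193


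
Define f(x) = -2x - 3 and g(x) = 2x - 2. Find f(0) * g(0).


f(0) = -3
g(0) = -2
Product = 6

6


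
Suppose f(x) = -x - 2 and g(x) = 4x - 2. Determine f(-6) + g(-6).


-22


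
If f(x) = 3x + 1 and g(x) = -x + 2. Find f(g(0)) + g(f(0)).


f(g(0)) = 7
g(f(0)) = 1
Sum = 8

8


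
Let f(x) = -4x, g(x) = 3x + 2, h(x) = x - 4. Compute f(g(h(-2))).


h(-2) = -6
g(-6) = -16
f(-16) = 64

64


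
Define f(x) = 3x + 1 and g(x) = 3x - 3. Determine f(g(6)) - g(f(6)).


f(g(6)) = 46
g(f(6)) = 54
Difference = -8

-8


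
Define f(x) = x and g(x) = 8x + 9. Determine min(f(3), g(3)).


3


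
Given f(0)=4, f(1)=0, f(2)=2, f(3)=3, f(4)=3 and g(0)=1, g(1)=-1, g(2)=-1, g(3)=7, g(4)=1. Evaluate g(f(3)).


f(3) = 3
g(3) = 7

7


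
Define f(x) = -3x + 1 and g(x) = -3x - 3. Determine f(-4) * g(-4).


f(-4) = 13
g(-4) = 9
Product = 117

117


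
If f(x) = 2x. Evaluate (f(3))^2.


f(3) = 6
(6)^2 = 36

36


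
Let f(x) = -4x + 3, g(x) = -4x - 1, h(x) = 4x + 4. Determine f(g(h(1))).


h(1) = 8
g(8) = -33
f(-33) = 135

135


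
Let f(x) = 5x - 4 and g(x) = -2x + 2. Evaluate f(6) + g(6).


16


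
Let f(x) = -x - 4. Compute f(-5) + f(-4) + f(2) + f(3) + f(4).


f(-5) = 1
f(-4) = 0
f(2) = -6
f(3) = -7
f(4) = -8
Sum = -20

-20


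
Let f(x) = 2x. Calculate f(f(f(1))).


8


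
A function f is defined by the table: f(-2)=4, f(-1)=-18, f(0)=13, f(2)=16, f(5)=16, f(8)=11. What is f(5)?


Reading from the table at x = 5

16


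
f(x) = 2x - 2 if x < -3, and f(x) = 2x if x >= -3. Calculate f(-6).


-6 satisfies x < -3
f(-6) = -14

-14


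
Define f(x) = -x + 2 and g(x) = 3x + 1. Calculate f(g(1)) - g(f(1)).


f(g(1)) = -2
g(f(1)) = 4
Difference = -6

-6


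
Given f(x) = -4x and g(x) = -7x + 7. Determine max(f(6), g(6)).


f(6) = -24
g(6) = -35
max = -24

-24


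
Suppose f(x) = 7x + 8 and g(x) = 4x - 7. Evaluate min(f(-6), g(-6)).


f(-6) = -34
g(-6) = -31
min = -34

-34


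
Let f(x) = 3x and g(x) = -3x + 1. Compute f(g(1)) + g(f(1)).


-14


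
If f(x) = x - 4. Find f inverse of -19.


Solve x - 4 = -19
x = (-19 + 4) / 1 = -15

-15


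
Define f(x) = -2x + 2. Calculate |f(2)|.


f(2) = -2
|-2| = 2

2


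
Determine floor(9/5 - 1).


9/5 = 1.8
1.8 - 1 = 0.8
floor(0.8) = 0

0


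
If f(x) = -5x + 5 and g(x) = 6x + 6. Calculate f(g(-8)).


g(-8) = -42
f(-42) = 215

215


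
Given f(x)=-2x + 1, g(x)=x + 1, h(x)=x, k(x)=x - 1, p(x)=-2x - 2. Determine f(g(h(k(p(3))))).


p(3) = -8
k(-8) = -9
h(-9) = -9
g(-9) = -8
f(-8) = 17

17


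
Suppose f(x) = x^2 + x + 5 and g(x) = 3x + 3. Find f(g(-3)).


g(-3) = -6
f(-6) = 1*(-6)^2 + 1*(-6) + 5 = 35

35


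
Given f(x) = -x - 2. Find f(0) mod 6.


f(0) = -2
-2 mod 6 = 4

4


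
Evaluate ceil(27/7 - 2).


27/7 = 3.8571
3.8571 - 2 = 1.8571
ceil(1.8571) = 2

2


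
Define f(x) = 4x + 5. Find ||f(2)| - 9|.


f(2) = 13
|13| = 13
|13 - 9| = 4

4


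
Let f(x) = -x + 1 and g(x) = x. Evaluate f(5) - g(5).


f(5) = -4
g(5) = 5
Difference = -9

-9


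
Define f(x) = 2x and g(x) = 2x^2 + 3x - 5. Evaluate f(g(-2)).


g(-2) = -3
f(-3) = -6

-6


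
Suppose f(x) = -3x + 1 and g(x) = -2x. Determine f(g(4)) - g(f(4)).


f(g(4)) = 25
g(f(4)) = 22
Difference = 3

3


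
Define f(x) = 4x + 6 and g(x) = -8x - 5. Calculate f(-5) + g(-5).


21


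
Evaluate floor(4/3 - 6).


-5


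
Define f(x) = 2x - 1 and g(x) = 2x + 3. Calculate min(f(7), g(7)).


f(7) = 13
g(7) = 17
min = 13

13


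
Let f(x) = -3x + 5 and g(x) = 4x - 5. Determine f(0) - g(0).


f(0) = 5
g(0) = -5
Difference = 10

10


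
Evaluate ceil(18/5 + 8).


18/5 = 3.6
3.6 + 8 = 11.6
ceil(11.6) = 12

12


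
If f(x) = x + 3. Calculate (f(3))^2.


f(3) = 6
(6)^2 = 36

36


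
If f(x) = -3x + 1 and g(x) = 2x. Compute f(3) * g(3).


f(3) = -8
g(3) = 6
Product = -48

-48


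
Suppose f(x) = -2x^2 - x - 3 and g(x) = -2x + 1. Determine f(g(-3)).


g(-3) = 7
f(7) = (-2)*(7)^2 - 1*(7) - 3 = -108

-108


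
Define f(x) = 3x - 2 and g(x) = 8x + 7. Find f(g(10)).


g(10) = 87
f(87) = 259

259


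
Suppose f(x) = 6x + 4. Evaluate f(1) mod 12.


10


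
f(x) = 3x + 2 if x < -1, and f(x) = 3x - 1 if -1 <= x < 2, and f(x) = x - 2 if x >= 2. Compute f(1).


1 satisfies -1 <= x < 2
f(1) = 2

2


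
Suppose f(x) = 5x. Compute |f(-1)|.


f(-1) = -5
|-5| = 5

5


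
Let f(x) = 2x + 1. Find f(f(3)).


f(3) = 7
f(7) = 15

15


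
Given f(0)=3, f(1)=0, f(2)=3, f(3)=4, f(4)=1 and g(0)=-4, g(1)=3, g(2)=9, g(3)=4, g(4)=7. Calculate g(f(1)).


f(1) = 0
g(0) = -4

-4


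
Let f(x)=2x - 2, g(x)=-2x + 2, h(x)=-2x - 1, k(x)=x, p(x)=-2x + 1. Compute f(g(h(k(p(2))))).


-18


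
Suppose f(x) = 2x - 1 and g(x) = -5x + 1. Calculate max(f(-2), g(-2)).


f(-2) = -5
g(-2) = 11
max = 11

11


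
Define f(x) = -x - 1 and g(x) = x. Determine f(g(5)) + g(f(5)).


-12


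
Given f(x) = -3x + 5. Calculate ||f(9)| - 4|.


f(9) = -22
|-22| = 22
|22 - 4| = 18

18


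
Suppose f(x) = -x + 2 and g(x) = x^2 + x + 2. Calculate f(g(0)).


g(0) = 2
f(2) = 0

0


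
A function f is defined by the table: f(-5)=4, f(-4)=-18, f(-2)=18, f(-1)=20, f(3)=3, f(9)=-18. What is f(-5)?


4


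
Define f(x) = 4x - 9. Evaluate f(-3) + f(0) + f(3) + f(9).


f(-3) = -21
f(0) = -9
f(3) = 3
f(9) = 27
Sum = 0

0


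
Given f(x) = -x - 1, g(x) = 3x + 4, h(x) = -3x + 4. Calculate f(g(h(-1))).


h(-1) = 7
g(7) = 25
f(25) = -26

-26


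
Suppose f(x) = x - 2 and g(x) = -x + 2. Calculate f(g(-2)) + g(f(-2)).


f(g(-2)) = 2
g(f(-2)) = 6
Sum = 8

8


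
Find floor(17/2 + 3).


17/2 = 8.5
8.5 + 3 = 11.5
floor(11.5) = 11

11


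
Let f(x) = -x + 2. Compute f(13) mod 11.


f(13) = -11
-11 mod 11 = 0

0


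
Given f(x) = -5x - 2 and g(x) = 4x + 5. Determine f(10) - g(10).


f(10) = -52
g(10) = 45
Difference = -97

-97


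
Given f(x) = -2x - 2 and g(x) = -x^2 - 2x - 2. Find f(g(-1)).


0


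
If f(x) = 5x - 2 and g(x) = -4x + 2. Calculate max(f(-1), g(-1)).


f(-1) = -7
g(-1) = 6
max = 6

6


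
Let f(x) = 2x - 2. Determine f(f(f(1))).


f(1) = 0
f(0) = -2
f(-2) = -6

-6


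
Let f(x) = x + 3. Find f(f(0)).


f(0) = 3
f(3) = 6

6


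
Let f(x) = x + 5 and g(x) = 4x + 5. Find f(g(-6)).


g(-6) = -19
f(-19) = -14

-14


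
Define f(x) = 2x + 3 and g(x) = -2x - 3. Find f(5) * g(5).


f(5) = 13
g(5) = -13
Product = -169

-169


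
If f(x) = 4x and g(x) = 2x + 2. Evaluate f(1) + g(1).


f(1) = 4
g(1) = 4
Sum = 8

8


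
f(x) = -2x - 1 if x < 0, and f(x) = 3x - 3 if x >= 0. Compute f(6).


6 satisfies x >= 0
f(6) = 15

15


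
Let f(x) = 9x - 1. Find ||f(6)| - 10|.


f(6) = 53
|53| = 53
|53 - 10| = 43

43


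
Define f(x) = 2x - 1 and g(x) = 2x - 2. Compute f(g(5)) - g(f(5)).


f(g(5)) = 15
g(f(5)) = 16
Difference = -1

-1


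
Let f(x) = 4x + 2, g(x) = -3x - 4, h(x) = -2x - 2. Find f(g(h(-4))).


h(-4) = 6
g(6) = -22
f(-22) = -86

-86


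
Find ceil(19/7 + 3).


19/7 = 2.7143
2.7143 + 3 = 5.7143
ceil(5.7143) = 6

6


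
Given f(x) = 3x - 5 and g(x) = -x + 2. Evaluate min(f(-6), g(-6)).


f(-6) = -23
g(-6) = 8
min = -23

-23


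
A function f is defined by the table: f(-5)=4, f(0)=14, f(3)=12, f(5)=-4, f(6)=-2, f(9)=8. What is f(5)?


Reading from the table at x = 5

-4


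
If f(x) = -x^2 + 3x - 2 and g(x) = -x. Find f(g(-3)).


g(-3) = 3
f(3) = (-1)*(3)^2 + 3*(3) - 2 = -2

-2


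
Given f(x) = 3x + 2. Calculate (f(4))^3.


f(4) = 14
(14)^3 = 2744

2744


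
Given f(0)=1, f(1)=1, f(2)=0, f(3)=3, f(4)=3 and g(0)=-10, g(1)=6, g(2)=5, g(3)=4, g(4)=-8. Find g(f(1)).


6


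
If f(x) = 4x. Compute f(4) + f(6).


f(4) = 16
f(6) = 24
Sum = 40

40


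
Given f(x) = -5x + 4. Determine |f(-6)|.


f(-6) = 34
|34| = 34

34


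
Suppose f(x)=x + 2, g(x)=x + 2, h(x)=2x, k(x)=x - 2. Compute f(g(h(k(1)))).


k(1) = -1
h(-1) = -2
g(-2) = 0
f(0) = 2

2


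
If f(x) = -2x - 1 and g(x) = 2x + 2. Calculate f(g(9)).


g(9) = 20
f(20) = -41

-41


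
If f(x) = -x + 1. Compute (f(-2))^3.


27


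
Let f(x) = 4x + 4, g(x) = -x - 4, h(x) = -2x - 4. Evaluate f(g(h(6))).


h(6) = -16
g(-16) = 12
f(12) = 52

52


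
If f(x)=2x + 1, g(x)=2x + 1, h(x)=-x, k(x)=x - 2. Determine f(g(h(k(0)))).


k(0) = -2
h(-2) = 2
g(2) = 5
f(5) = 11

11


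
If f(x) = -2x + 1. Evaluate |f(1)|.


1


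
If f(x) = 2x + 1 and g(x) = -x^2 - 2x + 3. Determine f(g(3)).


g(3) = -12
f(-12) = -23

-23


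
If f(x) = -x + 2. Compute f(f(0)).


0


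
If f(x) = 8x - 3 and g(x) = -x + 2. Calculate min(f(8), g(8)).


f(8) = 61
g(8) = -6
min = -6

-6


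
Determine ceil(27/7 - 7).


27/7 = 3.8571
3.8571 - 7 = -3.1429
ceil(-3.1429) = -3

-3


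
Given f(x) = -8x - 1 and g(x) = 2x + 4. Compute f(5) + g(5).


-27


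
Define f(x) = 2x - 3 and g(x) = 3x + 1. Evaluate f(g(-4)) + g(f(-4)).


-57


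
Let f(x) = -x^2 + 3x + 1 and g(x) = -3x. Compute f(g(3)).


g(3) = -9
f(-9) = (-1)*(-9)^2 + 3*(-9) + 1 = -107

-107


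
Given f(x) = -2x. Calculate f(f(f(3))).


f(3) = -6
f(-6) = 12
f(12) = -24

-24


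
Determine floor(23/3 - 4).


23/3 = 7.6667
7.6667 - 4 = 3.6667
floor(3.6667) = 3

3


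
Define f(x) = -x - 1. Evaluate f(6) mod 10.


f(6) = -7
-7 mod 10 = 3

3


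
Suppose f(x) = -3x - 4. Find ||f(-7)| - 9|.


f(-7) = 17
|17| = 17
|17 - 9| = 8

8


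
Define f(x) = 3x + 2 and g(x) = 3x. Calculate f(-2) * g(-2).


f(-2) = -4
g(-2) = -6
Product = 24

24


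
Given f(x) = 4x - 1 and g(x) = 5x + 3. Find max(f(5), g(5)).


f(5) = 19
g(5) = 28
max = 28

28


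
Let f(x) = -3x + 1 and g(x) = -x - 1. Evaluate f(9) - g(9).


f(9) = -26
g(9) = -10
Difference = -16

-16


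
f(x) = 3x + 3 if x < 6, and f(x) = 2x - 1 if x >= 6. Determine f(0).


0 satisfies x < 6
f(0) = 3

3


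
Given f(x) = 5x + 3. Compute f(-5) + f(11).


f(-5) = -22
f(11) = 58
Sum = 36

36


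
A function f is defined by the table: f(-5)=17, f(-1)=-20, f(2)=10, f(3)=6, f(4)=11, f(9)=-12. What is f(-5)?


Reading from the table at x = -5

17


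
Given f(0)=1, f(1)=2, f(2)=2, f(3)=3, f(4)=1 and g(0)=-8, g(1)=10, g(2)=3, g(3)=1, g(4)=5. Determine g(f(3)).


f(3) = 3
g(3) = 1

1


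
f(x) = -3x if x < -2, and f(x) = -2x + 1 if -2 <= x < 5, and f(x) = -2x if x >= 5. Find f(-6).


-6 satisfies x < -2
f(-6) = 18

18


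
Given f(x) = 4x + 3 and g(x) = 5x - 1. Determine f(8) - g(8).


f(8) = 35
g(8) = 39
Difference = -4

-4


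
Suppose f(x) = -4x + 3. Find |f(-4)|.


f(-4) = 19
|19| = 19

19


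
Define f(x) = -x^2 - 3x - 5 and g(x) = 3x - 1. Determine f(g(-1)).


g(-1) = -4
f(-4) = (-1)*(-4)^2 - 3*(-4) - 5 = -9

-9


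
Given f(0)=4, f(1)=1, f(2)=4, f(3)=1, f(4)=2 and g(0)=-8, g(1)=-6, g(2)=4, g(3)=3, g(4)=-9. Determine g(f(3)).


f(3) = 1
g(1) = -6

-6


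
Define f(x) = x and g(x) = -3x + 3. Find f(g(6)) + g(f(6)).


f(g(6)) = -15
g(f(6)) = -15
Sum = -30

-30


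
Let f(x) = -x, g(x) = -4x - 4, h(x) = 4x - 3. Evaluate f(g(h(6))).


h(6) = 21
g(21) = -88
f(-88) = 88

88


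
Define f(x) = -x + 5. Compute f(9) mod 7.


3


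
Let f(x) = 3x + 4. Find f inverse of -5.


Solve 3x + 4 = -5
x = (-5 - 4) / 3 = -3

-3


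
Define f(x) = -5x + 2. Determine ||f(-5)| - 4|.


f(-5) = 27
|27| = 27
|27 - 4| = 23

23


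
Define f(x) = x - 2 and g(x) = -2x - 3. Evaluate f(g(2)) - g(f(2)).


f(g(2)) = -9
g(f(2)) = -3
Difference = -6

-6


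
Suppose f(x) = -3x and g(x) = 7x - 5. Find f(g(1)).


g(1) = 2
f(2) = -6

-6


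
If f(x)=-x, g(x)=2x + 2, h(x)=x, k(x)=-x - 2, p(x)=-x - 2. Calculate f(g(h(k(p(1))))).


p(1) = -3
k(-3) = 1
h(1) = 1
g(1) = 4
f(4) = -4

-4


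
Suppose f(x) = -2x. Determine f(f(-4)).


f(-4) = 8
f(8) = -16

-16


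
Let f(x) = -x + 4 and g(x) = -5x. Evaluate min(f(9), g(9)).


f(9) = -5
g(9) = -45
min = -45

-45


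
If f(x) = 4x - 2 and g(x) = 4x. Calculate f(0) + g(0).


f(0) = -2
g(0) = 0
Sum = -2

-2


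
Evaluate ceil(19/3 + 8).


19/3 = 6.3333
6.3333 + 8 = 14.3333
ceil(14.3333) = 15

15


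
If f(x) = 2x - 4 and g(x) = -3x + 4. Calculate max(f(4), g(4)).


f(4) = 4
g(4) = -8
max = 4

4


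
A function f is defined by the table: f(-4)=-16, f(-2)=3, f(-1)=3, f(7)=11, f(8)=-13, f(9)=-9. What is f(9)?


-9


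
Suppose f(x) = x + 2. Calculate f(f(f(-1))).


f(-1) = 1
f(1) = 3
f(3) = 5

5


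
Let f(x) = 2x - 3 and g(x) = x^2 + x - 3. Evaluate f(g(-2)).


-5


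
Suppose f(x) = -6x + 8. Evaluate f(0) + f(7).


f(0) = 8
f(7) = -34
Sum = -26

-26


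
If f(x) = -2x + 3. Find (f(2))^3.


f(2) = -1
(-1)^3 = -1

-1


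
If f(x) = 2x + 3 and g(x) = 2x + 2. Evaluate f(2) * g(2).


f(2) = 7
g(2) = 6
Product = 42

42


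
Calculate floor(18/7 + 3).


18/7 = 2.5714
2.5714 + 3 = 5.5714
floor(5.5714) = 5

5


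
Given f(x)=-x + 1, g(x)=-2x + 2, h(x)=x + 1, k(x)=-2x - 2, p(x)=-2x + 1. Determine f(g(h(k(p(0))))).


p(0) = 1
k(1) = -4
h(-4) = -3
g(-3) = 8
f(8) = -7

-7


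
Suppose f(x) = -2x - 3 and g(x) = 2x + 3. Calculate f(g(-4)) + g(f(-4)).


f(g(-4)) = 7
g(f(-4)) = 13
Sum = 20

20


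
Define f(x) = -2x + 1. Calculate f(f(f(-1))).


f(-1) = 3
f(3) = -5
f(-5) = 11

11


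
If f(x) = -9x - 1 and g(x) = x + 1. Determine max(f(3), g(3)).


f(3) = -28
g(3) = 4
max = 4

4


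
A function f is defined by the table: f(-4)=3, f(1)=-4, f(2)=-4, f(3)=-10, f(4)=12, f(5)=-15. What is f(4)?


12


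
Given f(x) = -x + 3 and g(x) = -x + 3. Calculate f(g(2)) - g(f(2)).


f(g(2)) = 2
g(f(2)) = 2
Difference = 0

0


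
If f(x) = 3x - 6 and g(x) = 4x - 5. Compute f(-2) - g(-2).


f(-2) = -12
g(-2) = -13
Difference = 1

1


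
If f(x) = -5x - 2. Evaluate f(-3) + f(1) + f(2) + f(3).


f(-3) = 13
f(1) = -7
f(2) = -12
f(3) = -17
Sum = -23

-23


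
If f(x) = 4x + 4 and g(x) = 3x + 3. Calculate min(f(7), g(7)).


24


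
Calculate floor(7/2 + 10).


13


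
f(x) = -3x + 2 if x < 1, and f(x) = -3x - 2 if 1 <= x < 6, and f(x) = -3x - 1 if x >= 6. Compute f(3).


3 satisfies 1 <= x < 6
f(3) = -11

-11


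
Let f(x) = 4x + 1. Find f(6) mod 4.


f(6) = 25
25 mod 4 = 1

1


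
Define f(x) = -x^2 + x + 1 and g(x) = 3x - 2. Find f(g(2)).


g(2) = 4
f(4) = (-1)*(4)^2 + 1*(4) + 1 = -11

-11


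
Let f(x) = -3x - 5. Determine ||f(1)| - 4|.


f(1) = -8
|-8| = 8
|8 - 4| = 4

4


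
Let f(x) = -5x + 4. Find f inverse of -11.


Solve -5x + 4 = -11
x = (-11 - 4) / (-5) = 3

3


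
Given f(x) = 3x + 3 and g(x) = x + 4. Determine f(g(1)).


g(1) = 5
f(5) = 18

18


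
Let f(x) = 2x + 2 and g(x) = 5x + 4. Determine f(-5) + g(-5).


f(-5) = -8
g(-5) = -21
Sum = -29

-29


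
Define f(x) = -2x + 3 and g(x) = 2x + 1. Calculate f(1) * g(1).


3


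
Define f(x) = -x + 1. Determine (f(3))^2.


f(3) = -2
(-2)^2 = 4

4


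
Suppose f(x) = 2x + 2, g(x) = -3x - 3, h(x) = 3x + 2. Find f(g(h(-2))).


h(-2) = -4
g(-4) = 9
f(9) = 20

20


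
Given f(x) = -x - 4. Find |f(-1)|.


f(-1) = -3
|-3| = 3

3


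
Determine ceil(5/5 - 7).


5/5 = 1
1 - 7 = -6
ceil(-6) = -6

-6


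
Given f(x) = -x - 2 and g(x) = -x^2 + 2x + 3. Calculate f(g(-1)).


g(-1) = 0
f(0) = -2

-2


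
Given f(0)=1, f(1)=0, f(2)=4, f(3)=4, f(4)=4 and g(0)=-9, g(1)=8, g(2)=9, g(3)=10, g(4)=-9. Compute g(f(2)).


f(2) = 4
g(4) = -9

-9


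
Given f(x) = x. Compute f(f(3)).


f(3) = 3
f(3) = 3

3


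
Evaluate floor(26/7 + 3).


6


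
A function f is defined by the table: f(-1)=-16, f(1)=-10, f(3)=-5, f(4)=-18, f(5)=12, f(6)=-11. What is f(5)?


Reading from the table at x = 5

12


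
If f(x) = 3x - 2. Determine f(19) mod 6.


f(19) = 55
55 mod 6 = 1

1


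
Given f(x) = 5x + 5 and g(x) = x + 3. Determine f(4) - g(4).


f(4) = 25
g(4) = 7
Difference = 18

18


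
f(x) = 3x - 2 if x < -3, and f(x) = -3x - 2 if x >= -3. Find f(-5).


-17


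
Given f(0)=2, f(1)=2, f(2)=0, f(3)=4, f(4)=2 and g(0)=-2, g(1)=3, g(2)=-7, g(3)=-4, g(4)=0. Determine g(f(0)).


f(0) = 2
g(2) = -7

-7


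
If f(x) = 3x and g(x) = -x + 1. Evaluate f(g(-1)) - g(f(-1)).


f(g(-1)) = 6
g(f(-1)) = 4
Difference = 2

2


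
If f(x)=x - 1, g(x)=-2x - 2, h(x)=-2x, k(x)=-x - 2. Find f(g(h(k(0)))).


k(0) = -2
h(-2) = 4
g(4) = -10
f(-10) = -11

-11


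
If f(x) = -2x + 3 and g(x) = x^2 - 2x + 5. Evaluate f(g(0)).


g(0) = 5
f(5) = -7

-7


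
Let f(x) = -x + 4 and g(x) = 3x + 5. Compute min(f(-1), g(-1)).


f(-1) = 5
g(-1) = 2
min = 2

2


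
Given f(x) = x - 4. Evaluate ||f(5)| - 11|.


f(5) = 1
|1| = 1
|1 - 11| = 10

10


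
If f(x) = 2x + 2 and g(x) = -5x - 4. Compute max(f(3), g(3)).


8


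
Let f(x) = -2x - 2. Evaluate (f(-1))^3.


f(-1) = 0
(0)^3 = 0

0


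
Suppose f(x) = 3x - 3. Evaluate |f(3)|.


f(3) = 6
|6| = 6

6


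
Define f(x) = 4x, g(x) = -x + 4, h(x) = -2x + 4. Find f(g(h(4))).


h(4) = -4
g(-4) = 8
f(8) = 32

32


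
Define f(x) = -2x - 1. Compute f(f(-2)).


f(-2) = 3
f(3) = -7

-7


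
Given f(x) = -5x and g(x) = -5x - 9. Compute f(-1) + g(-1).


f(-1) = 5
g(-1) = -4
Sum = 1

1


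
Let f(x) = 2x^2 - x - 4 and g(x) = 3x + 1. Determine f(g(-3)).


g(-3) = -8
f(-8) = 2*(-8)^2 - 1*(-8) - 4 = 132

132


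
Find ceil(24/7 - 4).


24/7 = 3.4286
3.4286 - 4 = -0.5714
ceil(-0.5714) = 0

0


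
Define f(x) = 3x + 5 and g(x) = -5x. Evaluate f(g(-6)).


g(-6) = 30
f(30) = 95

95


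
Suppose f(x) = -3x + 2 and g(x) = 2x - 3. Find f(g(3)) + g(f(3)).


f(g(3)) = -7
g(f(3)) = -17
Sum = -24

-24


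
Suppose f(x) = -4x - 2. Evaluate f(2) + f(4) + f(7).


f(2) = -10
f(4) = -18
f(7) = -30
Sum = -58

-58


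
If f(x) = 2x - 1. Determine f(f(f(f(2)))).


f(2) = 3
f(3) = 5
f(5) = 9
f(9) = 17

17


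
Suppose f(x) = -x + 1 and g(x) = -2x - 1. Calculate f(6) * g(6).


f(6) = -5
g(6) = -13
Product = 65

65


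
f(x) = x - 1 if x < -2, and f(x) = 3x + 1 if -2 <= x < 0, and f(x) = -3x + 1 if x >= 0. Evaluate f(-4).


-4 satisfies x < -2
f(-4) = -5

-5


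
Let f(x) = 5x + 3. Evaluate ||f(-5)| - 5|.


f(-5) = -22
|-22| = 22
|22 - 5| = 17

17


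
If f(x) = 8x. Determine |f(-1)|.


8


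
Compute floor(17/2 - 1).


17/2 = 8.5
8.5 - 1 = 7.5
floor(7.5) = 7

7


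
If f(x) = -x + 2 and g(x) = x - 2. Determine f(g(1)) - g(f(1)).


f(g(1)) = 3
g(f(1)) = -1
Difference = 4

4


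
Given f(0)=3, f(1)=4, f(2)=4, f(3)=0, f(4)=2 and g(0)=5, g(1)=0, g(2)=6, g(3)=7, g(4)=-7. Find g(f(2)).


f(2) = 4
g(4) = -7

-7


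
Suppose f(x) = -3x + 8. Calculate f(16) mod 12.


f(16) = -40
-40 mod 12 = 8

8


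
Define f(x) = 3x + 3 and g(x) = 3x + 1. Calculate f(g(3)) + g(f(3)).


f(g(3)) = 33
g(f(3)) = 37
Sum = 70

70


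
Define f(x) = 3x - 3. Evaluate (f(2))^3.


f(2) = 3
(3)^3 = 27

27


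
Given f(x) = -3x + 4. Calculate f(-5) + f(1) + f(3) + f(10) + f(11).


f(-5) = 19
f(1) = 1
f(3) = -5
f(10) = -26
f(11) = -29
Sum = -40

-40


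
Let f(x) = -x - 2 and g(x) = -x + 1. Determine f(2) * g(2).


4


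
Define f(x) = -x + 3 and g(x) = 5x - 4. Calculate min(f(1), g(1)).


f(1) = 2
g(1) = 1
min = 1

1


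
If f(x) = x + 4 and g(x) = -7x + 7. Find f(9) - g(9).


69


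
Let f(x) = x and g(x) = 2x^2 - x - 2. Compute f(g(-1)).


g(-1) = 1
f(1) = 1

1


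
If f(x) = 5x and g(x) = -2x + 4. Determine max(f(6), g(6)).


f(6) = 30
g(6) = -8
max = 30

30


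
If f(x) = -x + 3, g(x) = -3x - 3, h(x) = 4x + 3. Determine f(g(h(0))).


h(0) = 3
g(3) = -12
f(-12) = 15

15


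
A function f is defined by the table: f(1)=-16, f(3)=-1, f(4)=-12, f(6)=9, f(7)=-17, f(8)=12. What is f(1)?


Reading from the table at x = 1

-16


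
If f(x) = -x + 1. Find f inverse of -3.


Solve -x + 1 = -3
x = (-3 - 1) / (-1) = 4

4


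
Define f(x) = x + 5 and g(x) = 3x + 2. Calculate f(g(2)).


g(2) = 8
f(8) = 13

13


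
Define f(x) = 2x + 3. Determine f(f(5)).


f(5) = 13
f(13) = 29

29


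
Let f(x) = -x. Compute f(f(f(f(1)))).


1


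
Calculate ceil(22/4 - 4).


22/4 = 5.5
5.5 - 4 = 1.5
ceil(1.5) = 2

2


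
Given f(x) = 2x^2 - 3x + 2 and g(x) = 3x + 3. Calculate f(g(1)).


g(1) = 6
f(6) = 2*(6)^2 - 3*(6) + 2 = 56

56


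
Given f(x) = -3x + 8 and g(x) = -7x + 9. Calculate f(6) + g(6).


-43


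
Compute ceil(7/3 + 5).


7/3 = 2.3333
2.3333 + 5 = 7.3333
ceil(7.3333) = 8

8


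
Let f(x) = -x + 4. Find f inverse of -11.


Solve -x + 4 = -11
x = (-11 - 4) / (-1) = 15

15


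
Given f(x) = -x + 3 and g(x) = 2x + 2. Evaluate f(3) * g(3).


f(3) = 0
g(3) = 8
Product = 0

0


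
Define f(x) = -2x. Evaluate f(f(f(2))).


f(2) = -4
f(-4) = 8
f(8) = -16

-16


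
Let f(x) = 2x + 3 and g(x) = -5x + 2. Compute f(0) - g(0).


1


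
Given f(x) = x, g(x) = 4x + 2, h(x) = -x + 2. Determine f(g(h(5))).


h(5) = -3
g(-3) = -10
f(-10) = -10

-10


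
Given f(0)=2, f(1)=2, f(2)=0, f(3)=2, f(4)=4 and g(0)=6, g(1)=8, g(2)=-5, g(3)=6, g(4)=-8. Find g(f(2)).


6


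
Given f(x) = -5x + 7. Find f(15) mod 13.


f(15) = -68
-68 mod 13 = 10

10


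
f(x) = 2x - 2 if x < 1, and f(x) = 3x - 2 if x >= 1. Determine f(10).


10 satisfies x >= 1
f(10) = 28

28


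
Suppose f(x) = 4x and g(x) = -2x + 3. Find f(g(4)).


g(4) = -5
f(-5) = -20

-20


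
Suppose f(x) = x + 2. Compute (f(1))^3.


f(1) = 3
(3)^3 = 27

27


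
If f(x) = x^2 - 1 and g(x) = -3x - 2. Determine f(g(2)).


g(2) = -8
f(-8) = 1*(-8)^2 - 1 = 63

63


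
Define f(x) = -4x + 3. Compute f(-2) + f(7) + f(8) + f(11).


f(-2) = 11
f(7) = -25
f(8) = -29
f(11) = -41
Sum = -84

-84


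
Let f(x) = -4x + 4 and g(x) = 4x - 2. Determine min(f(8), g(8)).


f(8) = -28
g(8) = 30
min = -28

-28


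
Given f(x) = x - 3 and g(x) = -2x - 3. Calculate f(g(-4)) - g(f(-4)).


f(g(-4)) = 2
g(f(-4)) = 11
Difference = -9

-9


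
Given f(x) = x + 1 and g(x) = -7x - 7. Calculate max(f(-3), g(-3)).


f(-3) = -2
g(-3) = 14
max = 14

14


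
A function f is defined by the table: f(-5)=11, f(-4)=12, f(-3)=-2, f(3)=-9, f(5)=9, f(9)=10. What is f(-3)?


Reading from the table at x = -3

-2


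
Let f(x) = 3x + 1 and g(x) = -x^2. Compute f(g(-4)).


g(-4) = -16
f(-16) = -47

-47


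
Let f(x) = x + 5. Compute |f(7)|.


f(7) = 12
|12| = 12

12
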